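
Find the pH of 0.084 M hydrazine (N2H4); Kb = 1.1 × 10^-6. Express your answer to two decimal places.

pH = 10.48

N2H4 + H2O ⇌ N2H5+ + OH-
From the ICE table, Kb = x²/(0.084 − x) = 1.1 × 10^-6.
Neglecting x in the denominator: x = √(1.1 × 10^-6 × 0.084) = 3.04 × 10^-4 M
Check: 0.36% ionized — well under 5%, approximation valid.
pOH = 3.52, so pH = 14.00 − pOH = 10.48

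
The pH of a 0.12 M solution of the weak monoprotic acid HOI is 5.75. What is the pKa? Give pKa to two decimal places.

[H+] = 10^(-5.75) = 1.78 × 10^-6 M
At equilibrium [HA] = 0.12 − 1.78 × 10^-6 = 1.20 × 10^-1 M
Ka = [H+][A-]/[HA] = (1.78 × 10^-6)² / 1.20 × 10^-1 = 2.64 × 10^-11
pKa = -log(2.64 × 10^-11) = 10.58

pKa = 10.58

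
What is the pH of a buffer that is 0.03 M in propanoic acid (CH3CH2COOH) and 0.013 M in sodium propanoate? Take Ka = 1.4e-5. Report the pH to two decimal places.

pKa = −log(1.4 × 10^-5) = 4.854
Henderson–Hasselbalch: pH = pKa + log([CH3CH2COO-]/[CH3CH2COOH]) = 4.854 + log(0.013/0.03)
pH = 4.854 + (-0.363) = 4.49

pH = 4.49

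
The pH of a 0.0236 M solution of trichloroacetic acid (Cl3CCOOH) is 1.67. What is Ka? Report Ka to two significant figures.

[H+] = 10^(-1.67) = 2.14 × 10^-2 M
At equilibrium [HA] = 0.0236 − 2.14 × 10^-2 = 2.20 × 10^-3 M
Ka = [H+][A-]/[HA] = (2.14 × 10^-2)² / 2.20 × 10^-3 = 2.1 × 10^-1

Ka = 2.1 × 10^-1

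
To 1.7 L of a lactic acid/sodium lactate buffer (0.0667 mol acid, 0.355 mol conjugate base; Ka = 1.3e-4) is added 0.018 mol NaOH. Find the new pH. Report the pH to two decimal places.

pH = 4.77

OH- converts CH3CH(OH)COOH to CH3CH(OH)COO-: CH3CH(OH)COOH → 0.0487 mol, CH3CH(OH)COO- → 0.373 mol.
pKa = −log(1.3 × 10^-4) = 3.886
pH = pKa + log([A⁻]/[HA]) = 3.886 + log(0.373/0.0487) = 3.886 +0.884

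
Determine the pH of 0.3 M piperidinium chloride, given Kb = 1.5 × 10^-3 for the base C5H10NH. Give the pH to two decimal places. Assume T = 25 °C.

C5H10NH2+ is the conjugate acid of the weak base C5H10NH.
Ka = Kw/Kb = 1.0×10^-14 / 1.5 × 10^-3 = 6.67 × 10^-12
From the ICE table, Ka = x²/(0.3 − x) = 6.67 × 10^-12.
Since Ka ≪ C₀, x ≈ √(Ka·C₀) = 1.41 × 10^-6 M.
(x/C₀ = 0.00047% < 5%, so the approximation holds.)
pH = −log(1.41 × 10^-6) = 5.85

pH = 5.85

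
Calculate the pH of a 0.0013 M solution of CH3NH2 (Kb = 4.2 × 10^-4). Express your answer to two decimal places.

pH = 10.75

CH3NH2 + H2O ⇌ CH3NH3+ + OH-
From the ICE table, Kb = [OH-]²/(0.0013 − [OH-]) = 4.2 × 10^-4.
[OH-] is not negligible relative to C₀; solve [OH-]² + 0.00042·[OH-] − 5.46e-07 = 0.
[OH-] = [−0.00042 + √(0.00042² + 2.18e-06)]/2 = 5.58 × 10^-4 M
pOH = 3.25, so pH = 14.00 − pOH = 10.75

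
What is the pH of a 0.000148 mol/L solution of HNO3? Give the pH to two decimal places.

pH = 3.83

HNO3 is a strong acid and dissociates completely, so [H+] = 0.000148 M.
pH = -log(0.000148) = 3.83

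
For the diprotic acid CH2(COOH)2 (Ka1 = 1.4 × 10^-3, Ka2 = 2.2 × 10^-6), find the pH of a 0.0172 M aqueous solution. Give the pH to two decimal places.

pH = 2.37

Ka1 ≫ Ka2, so treat the first dissociation as the only significant source of H+.
Ka1 = x²/(0.0172 − x) = 1.4 × 10^-3
Solving the quadratic: x = (−Ka1 + √(Ka1² + 4·Ka1·C₀))/2 = 4.26 × 10^-3 M
pH = −log(4.26 × 10^-3) = 2.37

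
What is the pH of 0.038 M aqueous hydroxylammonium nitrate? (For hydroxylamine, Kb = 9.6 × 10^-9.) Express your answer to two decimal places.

NH3OH+ is the conjugate acid of the weak base NH2OH.
Ka = Kw/Kb = 1.0×10^-14 / 9.6 × 10^-9 = 1.04 × 10^-6
From the ICE table, Ka = [H+]²/(0.038 − [H+]) = 1.04 × 10^-6.
Since Ka ≪ C₀, [H+] ≈ √(Ka·C₀) = 1.99 × 10^-4 M.
Check: 0.52% ionized — well under 5%, approximation valid.
pH = −log(1.99 × 10^-4) = 3.70

pH = 3.70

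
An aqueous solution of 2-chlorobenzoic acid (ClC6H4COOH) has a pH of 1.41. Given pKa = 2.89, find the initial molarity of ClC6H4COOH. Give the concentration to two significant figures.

C₀ = 1.2 M

[H+] = 10^(-1.41) = 3.89 × 10^-2 M = x
Ka = 10^(−2.89) = 1.29 × 10^-3
Ka = x²/(C₀ − x) ⇒ C₀ = x + x²/Ka
C₀ = 3.89 × 10^-2 + (3.89 × 10^-2)²/(1.29 × 10^-3) = 1.21 M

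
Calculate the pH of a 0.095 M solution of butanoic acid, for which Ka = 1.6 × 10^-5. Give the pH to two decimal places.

CH3(CH2)2COOH ⇌ CH3(CH2)2COO- + H+
From the ICE table, Ka = [H+]²/(0.095 − [H+]) = 1.6 × 10^-5.
Since Ka ≪ C₀, [H+] ≈ √(Ka·C₀) = 1.23 × 10^-3 M.
([H+]/C₀ = 1.3% < 5%, so the approximation holds.)
pH = −log(1.23 × 10^-3) = 2.91

pH = 2.91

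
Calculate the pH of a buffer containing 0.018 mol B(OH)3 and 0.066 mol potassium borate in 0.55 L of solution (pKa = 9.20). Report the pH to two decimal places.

pH = 9.76

Henderson–Hasselbalch: pH = pKa + log([B(OH)4-]/[B(OH)3]) = 9.20 + log(0.066/0.018)
pH = 9.20 + (+0.564) = 9.76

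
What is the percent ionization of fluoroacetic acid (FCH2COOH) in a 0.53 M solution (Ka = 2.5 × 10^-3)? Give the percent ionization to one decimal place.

FCH2COOH ⇌ FCH2COO- + H+; let x = [H+] at equilibrium.
Solve x² + 0.0025x − 0.00133 = 0 → x = 3.52 × 10^-2 M
% ionization = x/C₀ × 100% = 3.52 × 10^-2/0.53 × 100% = 6.6%

6.6%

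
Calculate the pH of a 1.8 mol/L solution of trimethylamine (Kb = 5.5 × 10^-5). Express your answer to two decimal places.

(CH3)3N + H2O ⇌ (CH3)3NH+ + OH-
From the ICE table, Kb = x²/(1.8 − x) = 5.5 × 10^-5.
Assume x ≪ 1.8: x ≈ √(5.5 × 10^-5 × 1.8) = 9.95 × 10^-3 M
(x/C₀ = 0.55% < 5%, so the approximation holds.)
pOH = −log(9.95 × 10^-3) = 2.00; pH = 14.00 − 2.00 = 12.00

pH = 12.00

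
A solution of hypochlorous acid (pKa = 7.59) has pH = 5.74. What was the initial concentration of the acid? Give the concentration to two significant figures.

[H+] = 10^(-5.74) = 1.82 × 10^-6 M = x
Ka = 10^(−7.59) = 2.57 × 10^-8
Ka = x²/(C₀ − x) ⇒ C₀ = x + x²/Ka
C₀ = 1.82 × 10^-6 + (1.82 × 10^-6)²/(2.57 × 10^-8) = 1.31 × 10^-4 M

C₀ = 1.3 × 10^-4 M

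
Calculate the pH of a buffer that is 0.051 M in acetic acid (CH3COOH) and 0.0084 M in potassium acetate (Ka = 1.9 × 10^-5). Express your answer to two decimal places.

pH = 3.94

pKa = −log(1.9 × 10^-5) = 4.721
Using pH = pKa + log([base]/[acid]) with [base]/[acid] = 0.0084/0.051:
pH = 4.721 + (-0.783) = 3.94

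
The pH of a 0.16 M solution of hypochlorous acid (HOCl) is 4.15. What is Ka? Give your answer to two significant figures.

Ka = 3.1 × 10^-8

[H+] = 10^(-4.15) = 7.08 × 10^-5 M
At equilibrium [HA] = 0.16 − 7.08 × 10^-5 = 1.60 × 10^-1 M
Ka = [H+][A-]/[HA] = (7.08 × 10^-5)² / 1.60 × 10^-1 = 3.1 × 10^-8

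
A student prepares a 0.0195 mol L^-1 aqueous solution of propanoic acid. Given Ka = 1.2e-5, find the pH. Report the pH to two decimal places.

CH3CH2COOH ⇌ CH3CH2COO- + H+
From the ICE table, Ka = [H+]²/(0.0195 − [H+]) = 1.2 × 10^-5.
Since Ka ≪ C₀, [H+] ≈ √(Ka·C₀) = 4.84 × 10^-4 M.
Check: 2.5% ionized — well under 5%, approximation valid.
pH = −log(4.84 × 10^-4) = 3.32

pH = 3.32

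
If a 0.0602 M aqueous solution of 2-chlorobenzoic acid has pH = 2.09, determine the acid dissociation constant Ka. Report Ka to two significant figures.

Ka = 1.3 × 10^-3

[H+] = 10^(-2.09) = 8.13 × 10^-3 M
At equilibrium [HA] = 0.0602 − 8.13 × 10^-3 = 5.21 × 10^-2 M
Ka = [H+][A-]/[HA] = (8.13 × 10^-3)² / 5.21 × 10^-2 = 1.3 × 10^-3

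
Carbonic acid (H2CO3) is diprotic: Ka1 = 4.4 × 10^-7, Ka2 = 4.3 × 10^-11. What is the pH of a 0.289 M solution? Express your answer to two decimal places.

pH = 3.45

Since Ka1 ≫ Ka2, the first ionization dominates [H+].
Ka1 = x²/(0.289 − x) = 4.4 × 10^-7
x ≈ √(4.4 × 10^-7 × 0.289) = 3.57 × 10^-4 M
pH = −log(3.57 × 10^-4) = 3.45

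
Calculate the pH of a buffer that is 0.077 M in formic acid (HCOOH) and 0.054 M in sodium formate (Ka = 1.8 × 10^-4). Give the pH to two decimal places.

pH = 3.59

pKa = −log(1.8 × 10^-4) = 3.745
pH = pKa + log([A⁻]/[HA]) = 3.745 + log(0.054/0.077)
pH = 3.745 + (-0.154) = 3.59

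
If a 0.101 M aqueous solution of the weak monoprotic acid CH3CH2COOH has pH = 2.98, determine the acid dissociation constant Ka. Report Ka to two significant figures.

Ka = 1.1 × 10^-5

[H+] = 10^(-2.98) = 1.05 × 10^-3 M
At equilibrium [HA] = 0.101 − 1.05 × 10^-3 = 1.00 × 10^-1 M
Ka = [H+][A-]/[HA] = (1.05 × 10^-3)² / 1.00 × 10^-1 = 1.1 × 10^-5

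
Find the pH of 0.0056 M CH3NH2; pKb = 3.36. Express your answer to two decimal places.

CH3NH2 + H2O ⇌ CH3NH3+ + OH-
Kb = 10^(−3.36) = 4.37 × 10^-4
Kb = x²/(0.0056 − x) = 4.37 × 10^-4
Here C₀/Kb ≈ 12.8, so the small-x approximation fails. Use the quadratic:
x = [−0.000437 + √(0.000437² + 9.79e-06)]/2 = 1.36 × 10^-3 M
pOH = −log(1.36 × 10^-3) = 2.87; pH = 14.00 − 2.87 = 11.13

pH = 11.13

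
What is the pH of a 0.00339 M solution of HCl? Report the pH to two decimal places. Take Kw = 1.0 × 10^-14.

pH = 2.47

HCl is a strong acid and dissociates completely, so [H+] = 0.00339 M.
pH = -log(0.00339) = 2.47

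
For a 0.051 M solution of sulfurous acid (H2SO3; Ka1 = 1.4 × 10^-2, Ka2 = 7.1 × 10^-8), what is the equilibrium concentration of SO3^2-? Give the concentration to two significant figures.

First ionization gives [H+] ≈ [HSO3-] = 2.06 × 10^-2 M.
Second step: Ka2 = [H+][SO3^2-]/[HSO3-] ≈ [SO3^2-] (since [H+] ≈ [HSO3-]).
So [SO3^2-] ≈ Ka2.

7.1 × 10^-8 M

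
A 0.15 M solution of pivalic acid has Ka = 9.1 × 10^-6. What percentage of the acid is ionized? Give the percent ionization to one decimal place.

0.8%

(CH3)3CCOOH ⇌ (CH3)3CCOO- + H+; let x = [H+] at equilibrium.
x ≈ √(Ka·C₀) = √(9.1 × 10^-6 × 0.15) = 1.17 × 10^-3 M
Fraction ionized = 1.17 × 10^-3 / 0.15 = 0.0078 → 0.8%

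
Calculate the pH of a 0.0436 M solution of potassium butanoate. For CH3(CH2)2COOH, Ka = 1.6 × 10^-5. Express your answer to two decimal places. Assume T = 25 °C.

pH = 8.72

CH3(CH2)2COO- is the conjugate base of the weak acid CH3(CH2)2COOH.
Kb = Kw/Ka = 1.0×10^-14 / 1.6 × 10^-5 = 6.25 × 10^-10
Kb = x²/(0.0436 − x) = 6.25 × 10^-10
Assume x ≪ 0.0436: x ≈ √(6.25 × 10^-10 × 0.0436) = 5.22 × 10^-6 M
(x/C₀ = 0.012% < 5%, so the approximation holds.)
pOH = 5.28, so pH = 14.00 − pOH = 8.72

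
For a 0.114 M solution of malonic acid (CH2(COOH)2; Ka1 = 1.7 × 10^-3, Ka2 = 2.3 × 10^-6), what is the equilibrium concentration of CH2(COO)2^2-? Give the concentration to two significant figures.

First ionization gives [H+] ≈ [CH2(COOH)COO-] = 1.31 × 10^-2 M.
Second step: Ka2 = [H+][CH2(COO)2^2-]/[CH2(COOH)COO-] ≈ [CH2(COO)2^2-] (since [H+] ≈ [CH2(COOH)COO-]).
So [CH2(COO)2^2-] ≈ Ka2.

2.3 × 10^-6 M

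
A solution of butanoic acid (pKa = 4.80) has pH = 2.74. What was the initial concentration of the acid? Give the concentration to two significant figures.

[H+] = 10^(-2.74) = 1.82 × 10^-3 M = x
Ka = 10^(−4.80) = 1.58 × 10^-5
Ka = x²/(C₀ − x) ⇒ C₀ = x + x²/Ka
C₀ = 1.82 × 10^-3 + (1.82 × 10^-3)²/(1.58 × 10^-5) = 2.11 × 10^-1 M

C₀ = 2.1 × 10^-1 M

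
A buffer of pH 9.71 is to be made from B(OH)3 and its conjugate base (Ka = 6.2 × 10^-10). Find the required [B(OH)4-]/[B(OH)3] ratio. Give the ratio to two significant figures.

pKa = -log(6.2 × 10^-10) = 9.208
pH = pKa + log(r) ⇒ log(r) = 9.71 − 9.208 = +0.502
r = [B(OH)4-]/[B(OH)3] = 10^(+0.502) = 3.18

ratio = 3.2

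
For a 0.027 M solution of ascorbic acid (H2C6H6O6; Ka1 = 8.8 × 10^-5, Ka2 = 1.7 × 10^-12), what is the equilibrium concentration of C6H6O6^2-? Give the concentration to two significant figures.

1.7 × 10^-12 M

First ionization gives [H+] ≈ [HC6H6O6-] = 1.50 × 10^-3 M.
Second step: Ka2 = [H+][C6H6O6^2-]/[HC6H6O6-] ≈ [C6H6O6^2-] (since [H+] ≈ [HC6H6O6-]).
So [C6H6O6^2-] ≈ Ka2.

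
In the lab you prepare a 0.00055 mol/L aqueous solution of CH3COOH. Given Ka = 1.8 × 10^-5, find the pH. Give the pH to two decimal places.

CH3COOH ⇌ CH3COO- + H+
Let x = [H+] at equilibrium. Ka = x²/(0.00055 − x).
Here C₀/Ka ≈ 30.6, so the small-x approximation fails. Use the quadratic:
x = [−1.8e-05 + √(1.8e-05² + 3.96e-08)]/2 = 9.09 × 10^-5 M
pH = −log[H+] = −log(9.09 × 10^-5) = 4.04

pH = 4.04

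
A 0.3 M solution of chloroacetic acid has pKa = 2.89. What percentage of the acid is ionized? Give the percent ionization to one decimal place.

6.3%

ClCH2COOH ⇌ ClCH2COO- + H+; let x = [H+] at equilibrium.
Ka = 10^(−2.89) = 1.29 × 10^-3
Solve x² + 0.00129x − 0.000387 = 0 → x = 1.90 × 10^-2 M
% ionization = x/C₀ × 100% = 1.90 × 10^-2/0.3 × 100% = 6.3%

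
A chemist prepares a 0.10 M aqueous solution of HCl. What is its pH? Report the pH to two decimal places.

HCl is a strong acid and dissociates completely, so [H+] = 0.10 M.
pH = -log(0.1) = 1.00

pH = 1.00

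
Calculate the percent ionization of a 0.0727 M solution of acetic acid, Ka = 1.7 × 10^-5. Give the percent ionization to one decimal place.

CH3COOH ⇌ CH3COO- + H+; let x = [H+] at equilibrium.
x ≈ √(Ka·C₀) = √(1.7 × 10^-5 × 0.0727) = 1.11 × 10^-3 M
% ionization = x/C₀ × 100% = 1.11 × 10^-3/0.0727 × 100% = 1.5%

1.5%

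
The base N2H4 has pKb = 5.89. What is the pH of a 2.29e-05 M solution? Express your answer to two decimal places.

pH = 8.68

N2H4 + H2O ⇌ N2H5+ + OH-
Kb = 10^(−5.89) = 1.29 × 10^-6
From the ICE table, Kb = [OH-]²/(2.29e-05 − [OH-]) = 1.29 × 10^-6.
The 5% rule fails; solving [OH-]² + Kb·[OH-] − Kb·C₀ = 0 exactly:
[OH-] = (−Kb + √(Kb² + 4·Kb·C₀))/2 = 4.83 × 10^-6 M
pOH = 5.32, so pH = 14.00 − pOH = 8.68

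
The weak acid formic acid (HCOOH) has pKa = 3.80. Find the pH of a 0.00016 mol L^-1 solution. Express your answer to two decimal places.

pH = 4.01

HCOOH ⇌ HCOO- + H+
Ka = 10^(−3.80) = 1.58 × 10^-4
From the ICE table, Ka = [H+]²/(0.00016 − [H+]) = 1.58 × 10^-4.
[H+] is not negligible relative to C₀; solve [H+]² + 0.000158·[H+] − 2.53e-08 = 0.
[H+] = (−Ka + √(Ka² + 4·Ka·C₀))/2 = 9.85 × 10^-5 M
pH = −log(9.85 × 10^-5) = 4.01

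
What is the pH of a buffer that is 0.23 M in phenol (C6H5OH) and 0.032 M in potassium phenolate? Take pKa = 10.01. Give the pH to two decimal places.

Using pH = pKa + log([base]/[acid]) with [base]/[acid] = 0.032/0.23:
pH = 10.01 + (-0.857) = 9.15

pH = 9.15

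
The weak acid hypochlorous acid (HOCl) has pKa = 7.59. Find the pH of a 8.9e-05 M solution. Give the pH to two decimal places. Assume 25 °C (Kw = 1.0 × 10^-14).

HOCl ⇌ OCl- + H+
Ka = 10^(−7.59) = 2.57 × 10^-8
Ka = [H+]²/(8.9e-05 − [H+]) = 2.57 × 10^-8
Since Ka ≪ C₀, [H+] ≈ √(Ka·C₀) = 1.51 × 10^-6 M.
pH = −log[H+] = −log(1.51 × 10^-6) = 5.82

pH = 5.82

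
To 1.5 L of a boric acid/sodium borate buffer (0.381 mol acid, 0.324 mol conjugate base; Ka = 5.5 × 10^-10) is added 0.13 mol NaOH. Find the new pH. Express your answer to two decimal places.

OH- converts B(OH)3 to B(OH)4-: B(OH)3 → 0.251 mol, B(OH)4- → 0.454 mol.
pKa = −log(5.5 × 10^-10) = 9.260
pH = pKa + log([A⁻]/[HA]) = 9.260 + log(0.454/0.251) = 9.260 +0.257

pH = 9.52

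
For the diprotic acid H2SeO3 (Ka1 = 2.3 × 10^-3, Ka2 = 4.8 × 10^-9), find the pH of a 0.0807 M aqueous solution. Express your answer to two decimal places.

Since Ka1 ≫ Ka2, the first ionization dominates [H+].
Ka1 = x²/(0.0807 − x) = 2.3 × 10^-3
Solving the quadratic: x = (−Ka1 + √(Ka1² + 4·Ka1·C₀))/2 = 1.25 × 10^-2 M
pH = −log(1.25 × 10^-2) = 1.90

pH = 1.90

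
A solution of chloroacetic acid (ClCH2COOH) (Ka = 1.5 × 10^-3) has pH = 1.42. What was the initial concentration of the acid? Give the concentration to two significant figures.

C₀ = 1.0 M

[H+] = 10^(-1.42) = 3.80 × 10^-2 M = x
Ka = x²/(C₀ − x) ⇒ C₀ = x + x²/Ka
C₀ = 3.80 × 10^-2 + (3.80 × 10^-2)²/(1.5 × 10^-3) = 1.00 M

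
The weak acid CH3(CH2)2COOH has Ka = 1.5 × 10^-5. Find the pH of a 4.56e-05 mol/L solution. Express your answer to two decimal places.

CH3(CH2)2COOH ⇌ CH3(CH2)2COO- + H+
From the ICE table, Ka = [H+]²/(4.56e-05 − [H+]) = 1.5 × 10^-5.
The 5% rule fails; solving [H+]² + Ka·[H+] − Ka·C₀ = 0 exactly:
[H+] = [−1.5e-05 + √(1.5e-05² + 2.74e-09)]/2 = 1.97 × 10^-5 M
pH = −log[H+] = −log(1.97 × 10^-5) = 4.71

pH = 4.71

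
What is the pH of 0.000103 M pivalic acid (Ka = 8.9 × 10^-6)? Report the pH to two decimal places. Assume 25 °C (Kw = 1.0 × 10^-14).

pH = 4.58

(CH3)3CCOOH ⇌ (CH3)3CCOO- + H+
Ka = [H+]²/(0.000103 − [H+]) = 8.9 × 10^-6
The 5% rule fails; solving [H+]² + Ka·[H+] − Ka·C₀ = 0 exactly:
[H+] = (−Ka + √(Ka² + 4·Ka·C₀))/2 = 2.62 × 10^-5 M
pH = −log[H+] = −log(2.62 × 10^-5) = 4.58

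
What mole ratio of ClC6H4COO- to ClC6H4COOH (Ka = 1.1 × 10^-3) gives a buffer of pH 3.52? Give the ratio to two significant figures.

pKa = -log(1.1 × 10^-3) = 2.959
pH = pKa + log(r) ⇒ log(r) = 3.52 − 2.959 = +0.561
r = [ClC6H4COO-]/[ClC6H4COOH] = 10^(+0.561) = 3.64

ratio = 3.6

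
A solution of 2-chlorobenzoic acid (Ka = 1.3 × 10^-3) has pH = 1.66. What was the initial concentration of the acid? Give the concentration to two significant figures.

C₀ = 3.9 × 10^-1 M

[H+] = 10^(-1.66) = 2.19 × 10^-2 M = x
Ka = x²/(C₀ − x) ⇒ C₀ = x + x²/Ka
C₀ = 2.19 × 10^-2 + (2.19 × 10^-2)²/(1.3 × 10^-3) = 3.91 × 10^-1 M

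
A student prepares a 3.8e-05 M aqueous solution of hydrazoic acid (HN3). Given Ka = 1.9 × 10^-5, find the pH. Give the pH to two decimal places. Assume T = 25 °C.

HN3 ⇌ N3- + H+
Ka = [H+]²/(3.8e-05 − [H+]) = 1.9 × 10^-5
Here C₀/Ka ≈ 2, so the small-[H+] approximation fails. Use the quadratic:
[H+] = [−1.9e-05 + √(1.9e-05² + 2.89e-09)]/2 = 1.90 × 10^-5 M
pH = −log[H+] = −log(1.90 × 10^-5) = 4.72

pH = 4.72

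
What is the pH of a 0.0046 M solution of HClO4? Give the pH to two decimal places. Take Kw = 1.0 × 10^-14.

pH = 2.34

HClO4 is a strong acid and dissociates completely, so [H+] = 0.0046 M.
pH = -log(0.0046) = 2.34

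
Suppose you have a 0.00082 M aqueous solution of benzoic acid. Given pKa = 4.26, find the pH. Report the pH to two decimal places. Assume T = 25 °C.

pH = 3.73

C6H5COOH ⇌ C6H5COO- + H+
Ka = 10^(−4.26) = 5.50 × 10^-5
Ka = [H+]²/(0.00082 − [H+]) = 5.50 × 10^-5
The 5% rule fails; solving [H+]² + Ka·[H+] − Ka·C₀ = 0 exactly:
[H+] = [−5.5e-05 + √(5.5e-05² + 1.8e-07)]/2 = 1.87 × 10^-4 M
pH = −log(1.87 × 10^-4) = 3.73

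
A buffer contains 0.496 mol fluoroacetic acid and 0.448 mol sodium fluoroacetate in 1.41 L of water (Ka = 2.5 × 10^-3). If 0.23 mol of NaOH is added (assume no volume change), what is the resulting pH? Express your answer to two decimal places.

OH- converts FCH2COOH to FCH2COO-: FCH2COOH → 0.266 mol, FCH2COO- → 0.678 mol.
pKa = −log(2.5 × 10^-3) = 2.602
Henderson–Hasselbalch with mole ratio 0.678/0.266: pH = 2.602 + (+0.406)

pH = 3.01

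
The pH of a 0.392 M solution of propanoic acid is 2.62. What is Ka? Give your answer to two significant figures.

Ka = 1.5 × 10^-5

[H+] = 10^(-2.62) = 2.40 × 10^-3 M
At equilibrium [HA] = 0.392 − 2.40 × 10^-3 = 3.90 × 10^-1 M
Ka = [H+][A-]/[HA] = (2.40 × 10^-3)² / 3.90 × 10^-1 = 1.5 × 10^-5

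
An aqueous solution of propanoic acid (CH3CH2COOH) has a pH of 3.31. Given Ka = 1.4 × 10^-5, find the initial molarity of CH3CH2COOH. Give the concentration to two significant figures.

C₀ = 1.8 × 10^-2 M

[H+] = 10^(-3.31) = 4.90 × 10^-4 M = x
Ka = x²/(C₀ − x) ⇒ C₀ = x + x²/Ka
C₀ = 4.90 × 10^-4 + (4.90 × 10^-4)²/(1.4 × 10^-5) = 1.76 × 10^-2 M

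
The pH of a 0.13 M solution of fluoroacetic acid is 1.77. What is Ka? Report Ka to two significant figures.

Ka = 2.6 × 10^-3

[H+] = 10^(-1.77) = 1.70 × 10^-2 M
At equilibrium [HA] = 0.13 − 1.70 × 10^-2 = 1.13 × 10^-1 M
Ka = [H+][A-]/[HA] = (1.70 × 10^-2)² / 1.13 × 10^-1 = 2.6 × 10^-3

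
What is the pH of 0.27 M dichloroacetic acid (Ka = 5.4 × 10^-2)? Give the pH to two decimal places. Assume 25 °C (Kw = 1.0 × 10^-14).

Cl2CHCOOH ⇌ Cl2CHCOO- + H+
Ka = x²/(0.27 − x) = 5.4 × 10^-2
Here C₀/Ka ≈ 5, so the small-x approximation fails. Use the quadratic:
x = (−Ka + √(Ka² + 4·Ka·C₀))/2 = 9.67 × 10^-2 M
pH = −log[H+] = −log(9.67 × 10^-2) = 1.01

pH = 1.01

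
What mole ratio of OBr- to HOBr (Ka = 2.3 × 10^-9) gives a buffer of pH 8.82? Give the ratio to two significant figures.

ratio = 1.5

pKa = -log(2.3 × 10^-9) = 8.638
pH = pKa + log(r) ⇒ log(r) = 8.82 − 8.638 = +0.182
r = [OBr-]/[HOBr] = 10^(+0.182) = 1.52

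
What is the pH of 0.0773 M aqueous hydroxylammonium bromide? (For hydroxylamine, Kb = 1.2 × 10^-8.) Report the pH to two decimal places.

NH3OH+ is the conjugate acid of the weak base NH2OH.
Ka = Kw/Kb = 1.0×10^-14 / 1.2 × 10^-8 = 8.33 × 10^-7
From the ICE table, Ka = x²/(0.0773 − x) = 8.33 × 10^-7.
Neglecting x in the denominator: x = √(8.33 × 10^-7 × 0.0773) = 2.54 × 10^-4 M
Check: 0.33% ionized — well under 5%, approximation valid.
pH = −log(2.54 × 10^-4) = 3.60

pH = 3.60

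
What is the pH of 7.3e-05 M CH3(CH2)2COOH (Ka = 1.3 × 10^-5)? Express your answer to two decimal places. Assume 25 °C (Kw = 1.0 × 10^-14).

pH = 4.60

CH3(CH2)2COOH ⇌ CH3(CH2)2COO- + H+
From the ICE table, Ka = [H+]²/(7.3e-05 − [H+]) = 1.3 × 10^-5.
Here C₀/Ka ≈ 5.62, so the small-[H+] approximation fails. Use the quadratic:
[H+] = [−1.3e-05 + √(1.3e-05² + 3.8e-09)]/2 = 2.50 × 10^-5 M
pH = −log[H+] = −log(2.50 × 10^-5) = 4.60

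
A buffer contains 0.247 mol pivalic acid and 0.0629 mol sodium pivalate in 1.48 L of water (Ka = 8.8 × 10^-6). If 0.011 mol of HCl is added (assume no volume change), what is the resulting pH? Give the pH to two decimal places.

pH = 4.36

After neutralization: n((CH3)3CCOOH) = 0.258 mol, n((CH3)3CCOO-) = 0.0519 mol.
pKa = −log(8.8 × 10^-6) = 5.056
pH = pKa + log(n_(CH3)3CCOO-/n_(CH3)3CCOOH) = 5.056 + log(0.0519/0.258) = 5.056 + (-0.696)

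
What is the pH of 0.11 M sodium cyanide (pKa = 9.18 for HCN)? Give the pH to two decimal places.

pH = 11.11

CN- is the conjugate base of the weak acid HCN.
Ka = 10^(−9.18) = 6.61 × 10^-10
Kb = Kw/Ka = 1.0×10^-14 / 6.61 × 10^-10 = 1.51 × 10^-5
Let x = [OH-] at equilibrium. Kb = x²/(0.11 − x).
Neglecting x in the denominator: x = √(1.51 × 10^-5 × 0.11) = 1.29 × 10^-3 M
(x/C₀ = 1.2% < 5%, so the approximation holds.)
pOH = −log(1.29 × 10^-3) = 2.89; pH = 14.00 − 2.89 = 11.11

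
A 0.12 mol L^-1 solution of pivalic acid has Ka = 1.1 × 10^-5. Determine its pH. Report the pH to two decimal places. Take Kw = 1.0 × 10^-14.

(CH3)3CCOOH ⇌ (CH3)3CCOO- + H+
Let x = [H+] at equilibrium. Ka = x²/(0.12 − x).
Neglecting x in the denominator: x = √(1.1 × 10^-5 × 0.12) = 1.15 × 10^-3 M
(x/C₀ = 0.96% < 5%, so the approximation holds.)
pH = −log[H+] = −log(1.15 × 10^-3) = 2.94

pH = 2.94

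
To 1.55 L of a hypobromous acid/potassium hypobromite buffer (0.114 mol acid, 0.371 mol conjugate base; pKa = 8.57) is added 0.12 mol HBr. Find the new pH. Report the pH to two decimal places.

After neutralization: n(HOBr) = 0.234 mol, n(OBr-) = 0.251 mol.
pH = pKa + log([A⁻]/[HA]) = 8.57 + log(0.251/0.234) = 8.57 +0.030

pH = 8.60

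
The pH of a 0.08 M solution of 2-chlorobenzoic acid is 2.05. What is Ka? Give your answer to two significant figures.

Ka = 1.1 × 10^-3

[H+] = 10^(-2.05) = 8.91 × 10^-3 M
At equilibrium [HA] = 0.08 − 8.91 × 10^-3 = 7.11 × 10^-2 M
Ka = [H+][A-]/[HA] = (8.91 × 10^-3)² / 7.11 × 10^-2 = 1.1 × 10^-3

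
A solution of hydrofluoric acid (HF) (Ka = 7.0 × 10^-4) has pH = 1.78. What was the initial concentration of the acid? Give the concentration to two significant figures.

C₀ = 4.1 × 10^-1 M

[H+] = 10^(-1.78) = 1.66 × 10^-2 M = x
Ka = x²/(C₀ − x) ⇒ C₀ = x + x²/Ka
C₀ = 1.66 × 10^-2 + (1.66 × 10^-2)²/(7.0 × 10^-4) = 4.10 × 10^-1 M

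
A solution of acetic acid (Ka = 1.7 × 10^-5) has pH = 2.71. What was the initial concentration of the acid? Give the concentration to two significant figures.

C₀ = 2.3 × 10^-1 M

[H+] = 10^(-2.71) = 1.95 × 10^-3 M = x
Ka = x²/(C₀ − x) ⇒ C₀ = x + x²/Ka
C₀ = 1.95 × 10^-3 + (1.95 × 10^-3)²/(1.7 × 10^-5) = 2.26 × 10^-1 M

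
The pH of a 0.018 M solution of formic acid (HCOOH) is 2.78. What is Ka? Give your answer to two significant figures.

[H+] = 10^(-2.78) = 1.66 × 10^-3 M
At equilibrium [HA] = 0.018 − 1.66 × 10^-3 = 1.63 × 10^-2 M
Ka = [H+][A-]/[HA] = (1.66 × 10^-3)² / 1.63 × 10^-2 = 1.7 × 10^-4

Ka = 1.7 × 10^-4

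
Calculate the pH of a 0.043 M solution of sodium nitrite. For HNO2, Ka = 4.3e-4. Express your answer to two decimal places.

NO2- is the conjugate base of the weak acid HNO2.
Kb = Kw/Ka = 1.0×10^-14 / 4.3 × 10^-4 = 2.33 × 10^-11
From the ICE table, Kb = [OH-]²/(0.043 − [OH-]) = 2.33 × 10^-11.
Neglecting [OH-] in the denominator: [OH-] = √(2.33 × 10^-11 × 0.043) = 1.00 × 10^-6 M
([OH-]/C₀ = 0.0023% < 5%, so the approximation holds.)
pOH = 6.00, so pH = 14.00 − pOH = 8.00

pH = 8.00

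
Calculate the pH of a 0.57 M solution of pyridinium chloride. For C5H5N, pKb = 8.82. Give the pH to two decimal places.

pH = 2.71

C5H5NH+ is the conjugate acid of the weak base C5H5N.
Kb = 10^(−8.82) = 1.51 × 10^-9
Ka = Kw/Kb = 1.0×10^-14 / 1.51 × 10^-9 = 6.62 × 10^-6
From the ICE table, Ka = [H+]²/(0.57 − [H+]) = 6.62 × 10^-6.
Assume [H+] ≪ 0.57: [H+] ≈ √(6.62 × 10^-6 × 0.57) = 1.94 × 10^-3 M
([H+]/C₀ = 0.34% < 5%, so the approximation holds.)
pH = −log[H+] = −log(1.94 × 10^-3) = 2.71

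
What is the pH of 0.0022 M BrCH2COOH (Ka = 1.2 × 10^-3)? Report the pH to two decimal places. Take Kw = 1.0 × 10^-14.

pH = 2.95

BrCH2COOH ⇌ BrCH2COO- + H+
Ka = x²/(0.0022 − x) = 1.2 × 10^-3
x is not negligible relative to C₀; solve x² + 0.0012·x − 2.64e-06 = 0.
x = [−0.0012 + √(0.0012² + 1.06e-05)]/2 = 1.13 × 10^-3 M
pH = −log[H+] = −log(1.13 × 10^-3) = 2.95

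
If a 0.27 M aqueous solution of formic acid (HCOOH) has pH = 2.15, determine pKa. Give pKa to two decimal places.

[H+] = 10^(-2.15) = 7.08 × 10^-3 M
At equilibrium [HA] = 0.27 − 7.08 × 10^-3 = 2.63 × 10^-1 M
Ka = [H+][A-]/[HA] = (7.08 × 10^-3)² / 2.63 × 10^-1 = 1.91 × 10^-4
pKa = -log(1.91 × 10^-4) = 3.72

pKa = 3.72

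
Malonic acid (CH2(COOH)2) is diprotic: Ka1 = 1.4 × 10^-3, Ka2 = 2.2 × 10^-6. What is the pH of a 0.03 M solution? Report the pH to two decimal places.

pH = 2.24

Ka1 ≫ Ka2, so treat the first dissociation as the only significant source of H+.
Ka1 = x²/(0.03 − x) = 1.4 × 10^-3
Solving the quadratic: x = (−Ka1 + √(Ka1² + 4·Ka1·C₀))/2 = 5.82 × 10^-3 M
pH = −log(5.82 × 10^-3) = 2.24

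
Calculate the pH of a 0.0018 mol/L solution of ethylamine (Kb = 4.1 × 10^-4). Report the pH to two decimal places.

pH = 10.83

C2H5NH2 + H2O ⇌ C2H5NH3+ + OH-
From the ICE table, Kb = [OH-]²/(0.0018 − [OH-]) = 4.1 × 10^-4.
Here C₀/Kb ≈ 4.39, so the small-[OH-] approximation fails. Use the quadratic:
[OH-] = (−Kb + √(Kb² + 4·Kb·C₀))/2 = 6.78 × 10^-4 M
pOH = 3.17, so pH = 14.00 − pOH = 10.83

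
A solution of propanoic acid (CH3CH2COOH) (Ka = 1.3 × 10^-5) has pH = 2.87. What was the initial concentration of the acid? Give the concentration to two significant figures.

[H+] = 10^(-2.87) = 1.35 × 10^-3 M = x
Ka = x²/(C₀ − x) ⇒ C₀ = x + x²/Ka
C₀ = 1.35 × 10^-3 + (1.35 × 10^-3)²/(1.3 × 10^-5) = 1.42 × 10^-1 M

C₀ = 1.4 × 10^-1 M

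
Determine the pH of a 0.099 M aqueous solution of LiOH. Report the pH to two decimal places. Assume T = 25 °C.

pH = 13.00

LiOH is a strong base; [OH-] = 0.099 M.
pOH = -log(0.099) = 1.00
pH = 14.00 - 1.00 = 13.00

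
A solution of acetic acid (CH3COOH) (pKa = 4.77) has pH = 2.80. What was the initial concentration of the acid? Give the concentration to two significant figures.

C₀ = 1.5 × 10^-1 M

[H+] = 10^(-2.80) = 1.58 × 10^-3 M = x
Ka = 10^(−4.77) = 1.70 × 10^-5
Ka = x²/(C₀ − x) ⇒ C₀ = x + x²/Ka
C₀ = 1.58 × 10^-3 + (1.58 × 10^-3)²/(1.70 × 10^-5) = 1.48 × 10^-1 M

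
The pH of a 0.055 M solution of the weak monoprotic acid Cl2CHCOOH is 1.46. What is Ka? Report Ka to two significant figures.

Ka = 5.9 × 10^-2

[H+] = 10^(-1.46) = 3.47 × 10^-2 M
At equilibrium [HA] = 0.055 − 3.47 × 10^-2 = 2.03 × 10^-2 M
Ka = [H+][A-]/[HA] = (3.47 × 10^-2)² / 2.03 × 10^-2 = 5.9 × 10^-2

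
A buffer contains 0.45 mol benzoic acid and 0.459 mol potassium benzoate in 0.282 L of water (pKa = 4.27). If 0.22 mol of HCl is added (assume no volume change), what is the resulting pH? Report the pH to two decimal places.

pH = 3.82

Added H+ converts C6H5COO- to C6H5COOH: C6H5COOH → 0.67 mol, C6H5COO- → 0.239 mol.
Henderson–Hasselbalch with mole ratio 0.239/0.67: pH = 4.27 + (-0.448)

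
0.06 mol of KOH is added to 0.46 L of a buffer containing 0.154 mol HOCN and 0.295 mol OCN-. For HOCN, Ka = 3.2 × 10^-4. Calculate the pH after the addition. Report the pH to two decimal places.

After neutralization: n(HOCN) = 0.094 mol, n(OCN-) = 0.355 mol.
pKa = −log(3.2 × 10^-4) = 3.495
pH = pKa + log([A⁻]/[HA]) = 3.495 + log(0.355/0.094) = 3.495 +0.577

pH = 4.07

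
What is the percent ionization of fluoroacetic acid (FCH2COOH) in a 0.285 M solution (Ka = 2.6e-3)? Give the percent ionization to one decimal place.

9.1%

FCH2COOH ⇌ FCH2COO- + H+; let x = [H+] at equilibrium.
Solve x² + 0.0026x − 0.000741 = 0 → x = 2.60 × 10^-2 M
Fraction ionized = 2.60 × 10^-2 / 0.285 = 0.0912 → 9.1%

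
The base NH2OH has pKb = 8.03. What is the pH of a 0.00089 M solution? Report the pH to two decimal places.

pH = 8.46

NH2OH + H2O ⇌ NH3OH+ + OH-
Kb = 10^(−8.03) = 9.33 × 10^-9
From the ICE table, Kb = [OH-]²/(0.00089 − [OH-]) = 9.33 × 10^-9.
Assume [OH-] ≪ 0.00089: [OH-] ≈ √(9.33 × 10^-9 × 0.00089) = 2.88 × 10^-6 M
pOH = 5.54, so pH = 14.00 − pOH = 8.46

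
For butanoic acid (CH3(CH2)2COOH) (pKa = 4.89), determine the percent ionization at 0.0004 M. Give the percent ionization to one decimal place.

16.4%

CH3(CH2)2COOH ⇌ CH3(CH2)2COO- + H+; let x = [H+] at equilibrium.
Ka = 10^(−4.89) = 1.29 × 10^-5
Ka = x²/(C₀ − x); solving the quadratic gives x = 6.57 × 10^-5 M.
% ionization = x/C₀ × 100% = 6.57 × 10^-5/0.0004 × 100% = 16.4%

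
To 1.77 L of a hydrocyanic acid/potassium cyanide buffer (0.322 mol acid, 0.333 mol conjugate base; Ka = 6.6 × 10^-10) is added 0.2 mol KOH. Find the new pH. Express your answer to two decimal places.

pH = 9.82

After neutralization: n(HCN) = 0.122 mol, n(CN-) = 0.533 mol.
pKa = −log(6.6 × 10^-10) = 9.180
pH = pKa + log([A⁻]/[HA]) = 9.180 + log(0.533/0.122) = 9.180 +0.640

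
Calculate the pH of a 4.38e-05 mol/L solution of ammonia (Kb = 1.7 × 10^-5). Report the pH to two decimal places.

pH = 9.30

NH3 + H2O ⇌ NH4+ + OH-
From the ICE table, Kb = x²/(4.38e-05 − x) = 1.7 × 10^-5.
Here C₀/Kb ≈ 2.58, so the small-x approximation fails. Use the quadratic:
x = [−1.7e-05 + √(1.7e-05² + 2.98e-09)]/2 = 2.01 × 10^-5 M
pOH = −log(2.01 × 10^-5) = 4.70; pH = 14.00 − 4.70 = 9.30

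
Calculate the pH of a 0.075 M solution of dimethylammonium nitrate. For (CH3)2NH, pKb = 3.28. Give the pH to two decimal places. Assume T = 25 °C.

(CH3)2NH2+ is the conjugate acid of the weak base (CH3)2NH.
Kb = 10^(−3.28) = 5.25 × 10^-4
Ka = Kw/Kb = 1.0×10^-14 / 5.25 × 10^-4 = 1.90 × 10^-11
From the ICE table, Ka = [H+]²/(0.075 − [H+]) = 1.90 × 10^-11.
Assume [H+] ≪ 0.075: [H+] ≈ √(1.90 × 10^-11 × 0.075) = 1.19 × 10^-6 M
([H+]/C₀ = 0.0016% < 5%, so the approximation holds.)
pH = −log(1.19 × 10^-6) = 5.92

pH = 5.92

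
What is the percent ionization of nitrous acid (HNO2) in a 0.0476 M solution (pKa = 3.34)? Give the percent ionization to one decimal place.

HNO2 ⇌ NO2- + H+; let x = [H+] at equilibrium.
Ka = 10^(−3.34) = 4.57 × 10^-4
Solve x² + 0.000457x − 2.18e-05 = 0 → x = 4.44 × 10^-3 M
Fraction ionized = 4.44 × 10^-3 / 0.0476 = 0.0933 → 9.3%

9.3%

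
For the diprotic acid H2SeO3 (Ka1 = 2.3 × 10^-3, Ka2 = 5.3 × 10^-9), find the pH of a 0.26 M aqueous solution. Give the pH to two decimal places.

Ka1 ≫ Ka2, so treat the first dissociation as the only significant source of H+.
Ka1 = x²/(0.26 − x) = 2.3 × 10^-3
Solving the quadratic: x = (−Ka1 + √(Ka1² + 4·Ka1·C₀))/2 = 2.33 × 10^-2 M
pH = −log(2.33 × 10^-2) = 1.63

pH = 1.63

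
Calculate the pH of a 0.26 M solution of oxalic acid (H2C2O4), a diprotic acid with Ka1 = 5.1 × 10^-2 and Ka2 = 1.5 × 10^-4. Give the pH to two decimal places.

Ka1 ≫ Ka2, so treat the first dissociation as the only significant source of H+.
Ka1 = x²/(0.26 − x) = 5.1 × 10^-2
Solving the quadratic: x = (−Ka1 + √(Ka1² + 4·Ka1·C₀))/2 = 9.24 × 10^-2 M
pH = −log(9.24 × 10^-2) = 1.03

pH = 1.03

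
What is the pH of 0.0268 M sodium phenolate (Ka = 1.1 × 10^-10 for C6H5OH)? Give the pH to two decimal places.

C6H5O- is the conjugate base of the weak acid C6H5OH.
Kb = Kw/Ka = 1.0×10^-14 / 1.1 × 10^-10 = 9.09 × 10^-5
Kb = [OH-]²/(0.0268 − [OH-]) = 9.09 × 10^-5
Here C₀/Kb ≈ 295, so the small-[OH-] approximation fails. Use the quadratic:
[OH-] = [−9.09e-05 + √(9.09e-05² + 9.74e-06)]/2 = 1.52 × 10^-3 M
pOH = −log(1.52 × 10^-3) = 2.82; pH = 14.00 − 2.82 = 11.18

pH = 11.18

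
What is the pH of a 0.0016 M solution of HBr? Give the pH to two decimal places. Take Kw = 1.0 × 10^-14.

HBr is a strong acid and dissociates completely, so [H+] = 0.0016 M.
pH = -log(0.0016) = 2.80

pH = 2.80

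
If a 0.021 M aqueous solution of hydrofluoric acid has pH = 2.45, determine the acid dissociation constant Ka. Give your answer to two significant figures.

[H+] = 10^(-2.45) = 3.55 × 10^-3 M
At equilibrium [HA] = 0.021 − 3.55 × 10^-3 = 1.75 × 10^-2 M
Ka = [H+][A-]/[HA] = (3.55 × 10^-3)² / 1.75 × 10^-2 = 7.2 × 10^-4

Ka = 7.2 × 10^-4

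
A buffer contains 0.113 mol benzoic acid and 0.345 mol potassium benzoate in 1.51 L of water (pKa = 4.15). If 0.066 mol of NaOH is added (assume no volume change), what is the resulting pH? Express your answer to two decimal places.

OH- converts C6H5COOH to C6H5COO-: C6H5COOH → 0.047 mol, C6H5COO- → 0.411 mol.
pH = pKa + log(n_C6H5COO-/n_C6H5COOH) = 4.15 + log(0.411/0.047) = 4.15 + (+0.942)

pH = 5.09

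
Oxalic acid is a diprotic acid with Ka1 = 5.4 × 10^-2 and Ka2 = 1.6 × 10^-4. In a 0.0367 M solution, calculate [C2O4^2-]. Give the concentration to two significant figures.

1.6 × 10^-4 M

First ionization gives [H+] ≈ [HC2O4-] = 2.51 × 10^-2 M.
Second step: Ka2 = [H+][C2O4^2-]/[HC2O4-] ≈ [C2O4^2-] (since [H+] ≈ [HC2O4-]).
So [C2O4^2-] ≈ Ka2.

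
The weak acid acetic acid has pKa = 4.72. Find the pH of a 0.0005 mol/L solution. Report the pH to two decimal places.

CH3COOH ⇌ CH3COO- + H+
Ka = 10^(−4.72) = 1.91 × 10^-5
From the ICE table, Ka = x²/(0.0005 − x) = 1.91 × 10^-5.
x is not negligible relative to C₀; solve x² + 1.91e-05·x − 9.55e-09 = 0.
x = (−Ka + √(Ka² + 4·Ka·C₀))/2 = 8.86 × 10^-5 M
pH = −log(8.86 × 10^-5) = 4.05

pH = 4.05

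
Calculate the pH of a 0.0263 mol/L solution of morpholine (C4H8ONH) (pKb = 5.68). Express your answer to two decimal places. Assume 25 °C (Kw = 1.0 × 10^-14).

C4H8ONH + H2O ⇌ C4H8ONH2+ + OH-
Kb = 10^(−5.68) = 2.09 × 10^-6
Kb = x²/(0.0263 − x) = 2.09 × 10^-6
Since Kb ≪ C₀, x ≈ √(Kb·C₀) = 2.34 × 10^-4 M.
Check: 0.89% ionized — well under 5%, approximation valid.
pOH = 3.63, so pH = 14.00 − pOH = 10.37

pH = 10.37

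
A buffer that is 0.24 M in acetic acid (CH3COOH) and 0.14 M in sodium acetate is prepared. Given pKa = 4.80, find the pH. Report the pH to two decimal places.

Henderson–Hasselbalch: pH = pKa + log([CH3COO-]/[CH3COOH]) = 4.80 + log(0.14/0.24)
pH = 4.80 + (-0.234) = 4.57

pH = 4.57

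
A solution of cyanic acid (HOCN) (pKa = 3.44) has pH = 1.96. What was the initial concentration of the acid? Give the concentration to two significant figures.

C₀ = 3.4 × 10^-1 M

[H+] = 10^(-1.96) = 1.10 × 10^-2 M = x
Ka = 10^(−3.44) = 3.63 × 10^-4
Ka = x²/(C₀ − x) ⇒ C₀ = x + x²/Ka
C₀ = 1.10 × 10^-2 + (1.10 × 10^-2)²/(3.63 × 10^-4) = 3.44 × 10^-1 M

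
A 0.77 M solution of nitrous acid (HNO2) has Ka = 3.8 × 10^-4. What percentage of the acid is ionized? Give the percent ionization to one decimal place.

2.2%

HNO2 ⇌ NO2- + H+; let x = [H+] at equilibrium.
x ≈ √(Ka·C₀) = √(3.8 × 10^-4 × 0.77) = 1.71 × 10^-2 M
Fraction ionized = 1.71 × 10^-2 / 0.77 = 0.0222 → 2.2%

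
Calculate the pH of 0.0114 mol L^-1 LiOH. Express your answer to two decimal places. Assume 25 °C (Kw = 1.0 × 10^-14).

pH = 12.06

LiOH is a strong base; [OH-] = 0.0114 M.
pOH = -log(0.0114) = 1.94
pH = 14.00 - 1.94 = 12.06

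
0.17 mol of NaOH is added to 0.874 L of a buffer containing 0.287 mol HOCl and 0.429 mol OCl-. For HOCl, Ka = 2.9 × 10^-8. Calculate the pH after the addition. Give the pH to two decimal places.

pH = 8.25

After neutralization: n(HOCl) = 0.117 mol, n(OCl-) = 0.599 mol.
pKa = −log(2.9 × 10^-8) = 7.538
pH = pKa + log(n_OCl-/n_HOCl) = 7.538 + log(0.599/0.117) = 7.538 + (+0.709)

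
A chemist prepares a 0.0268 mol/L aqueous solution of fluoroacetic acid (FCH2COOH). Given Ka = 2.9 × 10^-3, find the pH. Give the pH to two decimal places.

FCH2COOH ⇌ FCH2COO- + H+
Ka = x²/(0.0268 − x) = 2.9 × 10^-3
x is not negligible relative to C₀; solve x² + 0.0029·x − 7.77e-05 = 0.
x = (−Ka + √(Ka² + 4·Ka·C₀))/2 = 7.48 × 10^-3 M
pH = −log(7.48 × 10^-3) = 2.13

pH = 2.13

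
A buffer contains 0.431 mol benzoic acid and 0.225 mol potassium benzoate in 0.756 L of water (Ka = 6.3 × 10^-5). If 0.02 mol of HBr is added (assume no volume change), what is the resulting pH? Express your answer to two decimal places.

pH = 3.86

Added H+ converts C6H5COO- to C6H5COOH: C6H5COOH → 0.451 mol, C6H5COO- → 0.205 mol.
pKa = −log(6.3 × 10^-5) = 4.201
pH = pKa + log([A⁻]/[HA]) = 4.201 + log(0.205/0.451) = 4.201 -0.342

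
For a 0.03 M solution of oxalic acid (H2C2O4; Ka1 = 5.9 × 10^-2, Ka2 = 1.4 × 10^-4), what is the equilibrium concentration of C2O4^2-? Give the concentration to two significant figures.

First ionization gives [H+] ≈ [HC2O4-] = 2.19 × 10^-2 M.
Second step: Ka2 = [H+][C2O4^2-]/[HC2O4-] ≈ [C2O4^2-] (since [H+] ≈ [HC2O4-]).
So [C2O4^2-] ≈ Ka2.

1.4 × 10^-4 M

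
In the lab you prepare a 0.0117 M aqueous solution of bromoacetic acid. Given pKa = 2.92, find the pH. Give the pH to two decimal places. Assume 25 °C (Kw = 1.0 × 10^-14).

pH = 2.50

BrCH2COOH ⇌ BrCH2COO- + H+
Ka = 10^(−2.92) = 1.20 × 10^-3
From the ICE table, Ka = [H+]²/(0.0117 − [H+]) = 1.20 × 10^-3.
Here C₀/Ka ≈ 9.75, so the small-[H+] approximation fails. Use the quadratic:
[H+] = [−0.0012 + √(0.0012² + 5.62e-05)]/2 = 3.19 × 10^-3 M
pH = −log(3.19 × 10^-3) = 2.50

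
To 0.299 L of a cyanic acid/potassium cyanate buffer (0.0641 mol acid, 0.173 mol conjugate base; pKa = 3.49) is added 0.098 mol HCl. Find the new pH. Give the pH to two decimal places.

Added H+ converts OCN- to HOCN: HOCN → 0.162 mol, OCN- → 0.075 mol.
Henderson–Hasselbalch with mole ratio 0.075/0.162: pH = 3.49 + (-0.334)

pH = 3.16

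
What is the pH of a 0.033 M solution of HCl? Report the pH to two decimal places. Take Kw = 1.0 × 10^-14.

pH = 1.48

HCl is a strong acid and dissociates completely, so [H+] = 0.033 M.
pH = -log(0.033) = 1.48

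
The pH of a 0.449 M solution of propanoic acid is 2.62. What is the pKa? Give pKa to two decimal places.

[H+] = 10^(-2.62) = 2.40 × 10^-3 M
At equilibrium [HA] = 0.449 − 2.40 × 10^-3 = 4.47 × 10^-1 M
Ka = [H+][A-]/[HA] = (2.40 × 10^-3)² / 4.47 × 10^-1 = 1.29 × 10^-5
pKa = -log(1.29 × 10^-5) = 4.89

pKa = 4.89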